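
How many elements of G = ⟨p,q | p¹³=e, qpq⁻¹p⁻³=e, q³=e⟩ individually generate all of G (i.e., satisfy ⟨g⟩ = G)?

⟨g⟩ = G would require ord(g) = |G| = 39, but the maximum element order in G is 13 < 39. So G is not cyclic and no single element generates it: the count is 0.

Answer: 0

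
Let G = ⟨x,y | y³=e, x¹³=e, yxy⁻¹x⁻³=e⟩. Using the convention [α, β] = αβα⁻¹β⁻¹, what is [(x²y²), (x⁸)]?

[(x²y²), (x⁸)] = (x²y²)·(x⁸)·(x²y²)⁻¹·(x⁸)⁻¹.
  (x²y²) · (x⁸) = x⁹y²
  (x⁹y²) · (x⁷y) = x⁷
  (x⁷) · (x⁵) = x¹²

Answer: x¹²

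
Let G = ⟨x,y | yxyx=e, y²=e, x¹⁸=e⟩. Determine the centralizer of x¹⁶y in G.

⟨x¹⁶y⟩ ⊆ C_G(x¹⁶y) since powers of x¹⁶y commute with x¹⁶y; so |C_G(x¹⁶y)| ≥ |⟨x¹⁶y⟩| = 2.
By orbit–stabilizer, |C_G(x¹⁶y)| = |G| / |conj. class of x¹⁶y| = 36 / 9 = 4.
The 4 elements commuting with x¹⁶y are {e, x⁹, x⁷y, x¹⁶y}.

Answer: {e, x⁹, x⁷y, x¹⁶y}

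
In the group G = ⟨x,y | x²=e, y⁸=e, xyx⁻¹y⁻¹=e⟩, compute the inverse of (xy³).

The order of (xy³) is 8 (smallest k with (xy³)ᵏ = e), so (xy³)⁻¹ = (xy³)⁷ = xy⁵.
Check: (xy³) · (xy⁵) → (xy³) · x = y³;   (y³) · y⁵ = e, giving e as required.

Answer: xy⁵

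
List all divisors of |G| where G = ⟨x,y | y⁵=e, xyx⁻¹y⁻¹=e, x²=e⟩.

|G| = 10 = 2 · 5. By Lagrange's theorem the order of any subgroup divides 10; the divisors of 10 are 1, 2, 5, 10.

Answer: 1, 2, 5, 10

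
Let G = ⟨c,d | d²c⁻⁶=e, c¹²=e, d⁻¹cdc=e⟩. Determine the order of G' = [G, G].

G' = [G, G] is generated by all commutators. The generator-pair commutators are: [c, d] = c².
The subgroup they normally generate is {e, c², c⁴, c⁶, c⁸, c¹⁰}, of order 6.
Check: |G/G'| = 24/6 = 4 is the order of the abelianisation.

Answer: 6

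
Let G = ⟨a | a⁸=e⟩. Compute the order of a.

Compute successive powers until reaching e:
  a¹ = a, a² = a², a³ = a³, a⁴ = a⁴, a⁵ = a⁵, a⁶ = a⁶, a⁷ = a⁷, a⁸ = e.
The smallest positive k with aᵏ = e is 8.

Answer: 8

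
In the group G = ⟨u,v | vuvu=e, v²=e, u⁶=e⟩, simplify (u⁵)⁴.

Compute successive powers of (u⁵), reducing at each step:
  (u⁵)²: (u⁵) · u⁵ = u⁴
  (u⁵)³: (u⁴) · u⁵ = u³
  (u⁵)⁴: (u³) · u⁵ = u²

Answer: u²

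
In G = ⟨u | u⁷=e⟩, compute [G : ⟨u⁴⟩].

First find ord(u⁴) by computing successive powers:
  (u⁴)¹ = u⁴, (u⁴)² = u, (u⁴)³ = u⁵, (u⁴)⁴ = u², (u⁴)⁵ = u⁶, (u⁴)⁶ = u³, (u⁴)⁷ = e.
So |⟨u⁴⟩| = ord(u⁴) = 7. With |G| = 7, by Lagrange [G : ⟨u⁴⟩] = 7/7 = 1.

Answer: 1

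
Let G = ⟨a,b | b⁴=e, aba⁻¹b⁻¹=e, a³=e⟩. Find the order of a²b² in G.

Compute successive powers until reaching e:
  (a²b²)¹ = a²b², (a²b²)² = a, (a²b²)³ = b², (a²b²)⁴ = a², (a²b²)⁵ = ab², (a²b²)⁶ = e.
The smallest positive k with (a²b²)ᵏ = e is 6.

Answer: 6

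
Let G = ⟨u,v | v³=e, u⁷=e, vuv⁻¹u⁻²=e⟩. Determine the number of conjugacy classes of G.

The conjugacy classes (representative and size) are:
  [e] (size 1), [u²] (size 3), [u⁵] (size 3), [v] (size 7), [v²] (size 7).
Class equation: 1 + 3 + 3 + 7 + 7 = 21 = |G|. So G has 5 conjugacy classes.

Answer: 5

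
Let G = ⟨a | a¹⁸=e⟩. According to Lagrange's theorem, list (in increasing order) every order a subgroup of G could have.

|G| = 18 = 2 · 3². By Lagrange's theorem the order of any subgroup divides 18; the divisors of 18 are 1, 2, 3, 6, 9, 18.

Answer: 1, 2, 3, 6, 9, 18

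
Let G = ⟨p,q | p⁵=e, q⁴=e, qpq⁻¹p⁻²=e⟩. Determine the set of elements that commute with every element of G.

An element z ∈ Z(G) iff z commutes with every generator.
For example e is central: e·p = p = p·e; e·q = q = q·e.
Whereas p ∉ Z(G) since p·q = pq ≠ p²q = q·p.
Checking each of the 20 elements this way gives Z(G) = {e}, of order 1.

Answer: {e}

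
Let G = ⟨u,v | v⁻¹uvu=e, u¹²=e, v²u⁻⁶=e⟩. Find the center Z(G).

An element z ∈ Z(G) iff z commutes with every generator.
For example u⁶ is central: (u⁶)·u = u⁷ = u·(u⁶); (u⁶)·v = v⁻¹ = v·(u⁶).
Whereas u ∉ Z(G) since u·v = uv ≠ u⁵v⁻¹ = v·u.
Checking each of the 24 elements this way gives Z(G) = {e, u⁶}, of order 2.

Answer: {e, u⁶}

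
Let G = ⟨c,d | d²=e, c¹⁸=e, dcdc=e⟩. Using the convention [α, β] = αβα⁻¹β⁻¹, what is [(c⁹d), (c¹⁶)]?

[(c⁹d), (c¹⁶)] = (c⁹d)·(c¹⁶)·(c⁹d)⁻¹·(c¹⁶)⁻¹.
  (c⁹d) · (c¹⁶) = c¹¹d
  (c¹¹d) · (c⁹d) = c²
  (c²) · (c²) = c⁴

Answer: c⁴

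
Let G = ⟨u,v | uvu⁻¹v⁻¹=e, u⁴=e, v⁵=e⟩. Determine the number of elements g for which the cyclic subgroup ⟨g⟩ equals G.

G is cyclic of order 20. An element generates G iff its order is 20, and a cyclic group of order 20 has exactly φ(20) = 8 such elements.

Answer: 8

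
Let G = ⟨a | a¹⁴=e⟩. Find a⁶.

Compute successive powers of a, reducing at each step:
  a²: a · a = a²
  a³: (a²) · a = a³
  a⁴: (a³) · a = a⁴
  a⁵: (a⁴) · a = a⁵
  a⁶: (a⁵) · a = a⁶

Answer: a⁶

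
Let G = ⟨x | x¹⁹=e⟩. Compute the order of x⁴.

Compute successive powers until reaching e:
  (x⁴)¹ = x⁴, (x⁴)² = x⁸, (x⁴)³ = x¹², (x⁴)⁴ = x¹⁶, (x⁴)⁵ = x, (x⁴)⁶ = x⁵, (x⁴)⁷ = x⁹, (x⁴)⁸ = x¹³, (x⁴)⁹ = x¹⁷, (x⁴)¹⁰ = x², (x⁴)¹¹ = x⁶, (x⁴)¹² = x¹⁰, (x⁴)¹³ = x¹⁴, (x⁴)¹⁴ = x¹⁸, (x⁴)¹⁵ = x³, (x⁴)¹⁶ = x⁷, (x⁴)¹⁷ = x¹¹, (x⁴)¹⁸ = x¹⁵, (x⁴)¹⁹ = e.
The smallest positive k with (x⁴)ᵏ = e is 19.

Answer: 19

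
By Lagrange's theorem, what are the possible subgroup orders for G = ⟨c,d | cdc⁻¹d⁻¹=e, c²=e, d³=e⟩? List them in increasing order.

|G| = 6 = 2 · 3. By Lagrange's theorem the order of any subgroup divides 6; the divisors of 6 are 1, 2, 3, 6.

Answer: 1, 2, 3, 6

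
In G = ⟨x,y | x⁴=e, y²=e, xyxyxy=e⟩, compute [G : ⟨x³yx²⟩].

First find ord(x³yx²) by computing successive powers:
  (x³yx²)¹ = x³yx², (x³yx²)² = x²yx, (x³yx²)³ = e.
So |⟨x³yx²⟩| = ord(x³yx²) = 3. With |G| = 24, by Lagrange [G : ⟨x³yx²⟩] = 24/3 = 8.

Answer: 8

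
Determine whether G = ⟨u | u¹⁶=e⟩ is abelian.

G has a single generator, so G is cyclic and hence abelian.

Answer: Yes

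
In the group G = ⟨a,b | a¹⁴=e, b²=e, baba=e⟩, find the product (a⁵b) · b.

Compute (a⁵b) · b by multiplying left to right and reducing via the relations at each step:
  (a⁵b) · b = a⁵

Answer: a⁵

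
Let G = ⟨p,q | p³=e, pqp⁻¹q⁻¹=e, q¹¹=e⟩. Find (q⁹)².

Compute successive powers of (q⁹), reducing at each step:
  (q⁹)²: (q⁹) · q⁹ = q⁷

Answer: q⁷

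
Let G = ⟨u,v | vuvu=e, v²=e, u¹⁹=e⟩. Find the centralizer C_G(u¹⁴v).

⟨u¹⁴v⟩ ⊆ C_G(u¹⁴v) since powers of u¹⁴v commute with u¹⁴v; so |C_G(u¹⁴v)| ≥ |⟨u¹⁴v⟩| = 2.
By orbit–stabilizer, |C_G(u¹⁴v)| = |G| / |conj. class of u¹⁴v| = 38 / 19 = 2.
The 2 elements commuting with u¹⁴v are {e, u¹⁴v}.

Answer: {e, u¹⁴v}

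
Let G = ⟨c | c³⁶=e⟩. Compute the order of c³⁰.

Compute successive powers until reaching e:
  (c³⁰)¹ = c³⁰, (c³⁰)² = c²⁴, (c³⁰)³ = c¹⁸, (c³⁰)⁴ = c¹², (c³⁰)⁵ = c⁶, (c³⁰)⁶ = e.
The smallest positive k with (c³⁰)ᵏ = e is 6.

Answer: 6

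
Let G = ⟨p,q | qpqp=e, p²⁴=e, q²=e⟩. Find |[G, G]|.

G' = [G, G] is generated by all commutators. The generator-pair commutators are: [p, q] = p².
The subgroup they normally generate is {e, p², p⁴, p⁶, p⁸, p¹⁰, p¹², p¹⁴, p¹⁶, p¹⁸, p²⁰, p²²}, of order 12.
Check: |G/G'| = 48/12 = 4 is the order of the abelianisation.

Answer: 12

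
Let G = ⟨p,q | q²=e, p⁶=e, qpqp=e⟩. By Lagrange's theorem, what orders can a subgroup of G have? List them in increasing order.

|G| = 12 = 2² · 3. By Lagrange's theorem the order of any subgroup divides 12; the divisors of 12 are 1, 2, 3, 4, 6, 12.

Answer: 1, 2, 3, 4, 6, 12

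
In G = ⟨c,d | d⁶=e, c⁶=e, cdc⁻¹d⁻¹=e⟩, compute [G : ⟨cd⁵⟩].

First find ord(cd⁵) by computing successive powers:
  (cd⁵)¹ = cd⁵, (cd⁵)² = c²d⁴, (cd⁵)³ = c³d³, (cd⁵)⁴ = c⁴d², (cd⁵)⁵ = c⁵d, (cd⁵)⁶ = e.
So |⟨cd⁵⟩| = ord(cd⁵) = 6. With |G| = 36, by Lagrange [G : ⟨cd⁵⟩] = 36/6 = 6.

Answer: 6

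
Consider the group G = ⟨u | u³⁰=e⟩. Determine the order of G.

G is generated by a single element, so G is cyclic. The relator gives u³⁰ = e and no smaller power is forced to be e, so the 30 powers {e, u, u², u³, u⁴, u⁵, u⁶, u⁷, u⁸, u⁹, u²², u²³, u²¹, u²⁰, u²⁴, u²⁵, u²⁶, u²⁷, u²⁸, u²⁹, u¹², u¹³, u¹¹, u¹⁰, u¹⁴, u¹⁵, u¹⁶, u¹⁷, u¹⁸, u¹⁹} are distinct. Hence |G| = 30.

Answer: 30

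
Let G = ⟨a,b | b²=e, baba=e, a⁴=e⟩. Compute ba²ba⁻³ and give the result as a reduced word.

Multiply left to right, reducing at each step:
  b · a² = a²b
  (a²b) · b = a²
  (a²) · a⁻³ = a³

Answer: a³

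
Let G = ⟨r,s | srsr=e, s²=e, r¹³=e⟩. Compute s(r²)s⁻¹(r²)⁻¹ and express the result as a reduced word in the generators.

[s, (r²)] = s·(r²)·s⁻¹·(r²)⁻¹.
  s · (r²) = r¹¹s
  (r¹¹s) · s = r¹¹
  (r¹¹) · (r¹¹) = r⁹

Answer: r⁹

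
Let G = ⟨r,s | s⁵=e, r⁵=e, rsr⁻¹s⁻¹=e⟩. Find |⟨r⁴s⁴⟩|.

|⟨r⁴s⁴⟩| equals the order of r⁴s⁴. Compute successive powers until reaching e:
  (r⁴s⁴)¹ = r⁴s⁴, (r⁴s⁴)² = r³s³, (r⁴s⁴)³ = r²s², (r⁴s⁴)⁴ = rs, (r⁴s⁴)⁵ = e.
The smallest positive k with (r⁴s⁴)ᵏ = e is 5, so |⟨r⁴s⁴⟩| = 5.

Answer: 5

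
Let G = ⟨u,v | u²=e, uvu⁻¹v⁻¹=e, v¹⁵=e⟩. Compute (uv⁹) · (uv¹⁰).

Compute (uv⁹) · (uv¹⁰) by multiplying left to right and reducing via the relations at each step:
  (uv⁹) · u = v⁹
  (v⁹) · v¹⁰ = v⁴

Answer: v⁴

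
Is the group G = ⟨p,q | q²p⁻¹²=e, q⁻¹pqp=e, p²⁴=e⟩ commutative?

p·q = pq but q·p = p¹¹q⁻¹, so p·q ≠ q·p and G is not abelian.

Answer: No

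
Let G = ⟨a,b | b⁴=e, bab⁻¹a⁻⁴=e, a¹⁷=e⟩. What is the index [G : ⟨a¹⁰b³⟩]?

First find ord(a¹⁰b³) by computing successive powers:
  (a¹⁰b³)¹ = a¹⁰b³, (a¹⁰b³)² = a⁴b², (a¹⁰b³)³ = a¹¹b, (a¹⁰b³)⁴ = e.
So |⟨a¹⁰b³⟩| = ord(a¹⁰b³) = 4. With |G| = 68, by Lagrange [G : ⟨a¹⁰b³⟩] = 68/4 = 17.

Answer: 17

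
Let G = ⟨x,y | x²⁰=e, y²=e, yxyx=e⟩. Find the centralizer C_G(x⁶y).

⟨x⁶y⟩ ⊆ C_G(x⁶y) since powers of x⁶y commute with x⁶y; so |C_G(x⁶y)| ≥ |⟨x⁶y⟩| = 2.
By orbit–stabilizer, |C_G(x⁶y)| = |G| / |conj. class of x⁶y| = 40 / 10 = 4.
The 4 elements commuting with x⁶y are {e, x¹⁰, x⁶y, x¹⁶y}.

Answer: {e, x¹⁰, x⁶y, x¹⁶y}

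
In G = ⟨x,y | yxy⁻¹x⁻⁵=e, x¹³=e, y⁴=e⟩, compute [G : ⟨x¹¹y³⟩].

First find ord(x¹¹y³) by computing successive powers:
  (x¹¹y³)¹ = x¹¹y³, (x¹¹y³)² = x⁸y², (x¹¹y³)³ = x¹⁰y, (x¹¹y³)⁴ = e.
So |⟨x¹¹y³⟩| = ord(x¹¹y³) = 4. With |G| = 52, by Lagrange [G : ⟨x¹¹y³⟩] = 52/4 = 13.

Answer: 13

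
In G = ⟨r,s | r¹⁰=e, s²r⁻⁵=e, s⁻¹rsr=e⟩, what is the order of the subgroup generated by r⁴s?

|⟨r⁴s⟩| equals the order of r⁴s. Compute successive powers until reaching e:
  (r⁴s)¹ = r⁴s, (r⁴s)² = r⁵, (r⁴s)³ = r⁴s⁻¹, (r⁴s)⁴ = e.
The smallest positive k with (r⁴s)ᵏ = e is 4, so |⟨r⁴s⟩| = 4.

Answer: 4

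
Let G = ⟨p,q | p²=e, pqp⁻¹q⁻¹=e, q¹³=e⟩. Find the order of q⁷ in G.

Compute successive powers until reaching e:
  (q⁷)¹ = q⁷, (q⁷)² = q, (q⁷)³ = q⁸, (q⁷)⁴ = q², (q⁷)⁵ = q⁹, (q⁷)⁶ = q³, (q⁷)⁷ = q¹⁰, (q⁷)⁸ = q⁴, (q⁷)⁹ = q¹¹, (q⁷)¹⁰ = q⁵, (q⁷)¹¹ = q¹², (q⁷)¹² = q⁶, (q⁷)¹³ = e.
The smallest positive k with (q⁷)ᵏ = e is 13.

Answer: 13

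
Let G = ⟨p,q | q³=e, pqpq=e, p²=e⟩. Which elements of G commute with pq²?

⟨pq²⟩ ⊆ C_G(pq²) since powers of pq² commute with pq²; so |C_G(pq²)| ≥ |⟨pq²⟩| = 2.
By orbit–stabilizer, |C_G(pq²)| = |G| / |conj. class of pq²| = 6 / 3 = 2.
The 2 elements commuting with pq² are {e, pq²}.

Answer: {e, pq²}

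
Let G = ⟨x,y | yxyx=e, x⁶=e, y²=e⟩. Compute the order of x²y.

Compute successive powers until reaching e:
  (x²y)¹ = x²y, (x²y)² = e.
The smallest positive k with (x²y)ᵏ = e is 2.

Answer: 2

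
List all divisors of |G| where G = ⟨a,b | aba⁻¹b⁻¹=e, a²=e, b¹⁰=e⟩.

|G| = 20 = 2² · 5. By Lagrange's theorem the order of any subgroup divides 20; the divisors of 20 are 1, 2, 4, 5, 10, 20.

Answer: 1, 2, 4, 5, 10, 20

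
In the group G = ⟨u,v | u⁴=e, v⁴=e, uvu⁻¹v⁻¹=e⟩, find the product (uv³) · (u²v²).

Compute (uv³) · (u²v²) by multiplying left to right and reducing via the relations at each step:
  (uv³) · u² = u³v³
  (u³v³) · v² = u³v

Answer: u³v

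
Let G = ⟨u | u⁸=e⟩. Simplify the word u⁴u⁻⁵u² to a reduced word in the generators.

Multiply left to right, reducing at each step:
  (u⁴) · u⁻⁵ = u⁷
  (u⁷) · u² = u

Answer: u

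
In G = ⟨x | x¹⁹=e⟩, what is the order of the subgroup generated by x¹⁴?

|⟨x¹⁴⟩| equals the order of x¹⁴. Compute successive powers until reaching e:
  (x¹⁴)¹ = x¹⁴, (x¹⁴)² = x⁹, (x¹⁴)³ = x⁴, (x¹⁴)⁴ = x¹⁸, (x¹⁴)⁵ = x¹³, (x¹⁴)⁶ = x⁸, (x¹⁴)⁷ = x³, (x¹⁴)⁸ = x¹⁷, (x¹⁴)⁹ = x¹², (x¹⁴)¹⁰ = x⁷, (x¹⁴)¹¹ = x², (x¹⁴)¹² = x¹⁶, (x¹⁴)¹³ = x¹¹, (x¹⁴)¹⁴ = x⁶, (x¹⁴)¹⁵ = x, (x¹⁴)¹⁶ = x¹⁵, (x¹⁴)¹⁷ = x¹⁰, (x¹⁴)¹⁸ = x⁵, (x¹⁴)¹⁹ = e.
The smallest positive k with (x¹⁴)ᵏ = e is 19, so |⟨x¹⁴⟩| = 19.

Answer: 19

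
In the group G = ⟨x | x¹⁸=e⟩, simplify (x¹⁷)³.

Compute successive powers of (x¹⁷), reducing at each step:
  (x¹⁷)²: (x¹⁷) · x¹⁷ = x¹⁶
  (x¹⁷)³: (x¹⁶) · x¹⁷ = x¹⁵

Answer: x¹⁵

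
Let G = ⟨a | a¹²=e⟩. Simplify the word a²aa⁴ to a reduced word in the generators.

Multiply left to right, reducing at each step:
  (a²) · a = a³
  (a³) · a⁴ = a⁷

Answer: a⁷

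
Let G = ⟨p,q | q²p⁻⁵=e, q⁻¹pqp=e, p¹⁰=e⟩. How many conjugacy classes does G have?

The conjugacy classes (representative and size) are:
  [e] (size 1), [p] (size 2), [p⁸] (size 2), [p⁷] (size 2), [p⁴] (size 2), [p⁵] (size 1), [p⁴q] (size 5), [p²q⁻¹] (size 5).
Class equation: 1 + 2 + 2 + 2 + 2 + 1 + 5 + 5 = 20 = |G|. So G has 8 conjugacy classes.

Answer: 8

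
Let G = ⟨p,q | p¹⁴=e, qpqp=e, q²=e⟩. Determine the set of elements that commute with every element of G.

An element z ∈ Z(G) iff z commutes with every generator.
For example p⁷ is central: (p⁷)·p = p⁸ = p·(p⁷); (p⁷)·q = p⁷q = q·(p⁷).
Whereas p ∉ Z(G) since p·q = pq ≠ p¹³q = q·p.
Checking each of the 28 elements this way gives Z(G) = {e, p⁷}, of order 2.

Answer: {e, p⁷}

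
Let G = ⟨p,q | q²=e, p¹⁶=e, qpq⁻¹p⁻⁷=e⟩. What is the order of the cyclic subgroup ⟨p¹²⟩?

|⟨p¹²⟩| equals the order of p¹². Compute successive powers until reaching e:
  (p¹²)¹ = p¹², (p¹²)² = p⁸, (p¹²)³ = p⁴, (p¹²)⁴ = e.
The smallest positive k with (p¹²)ᵏ = e is 4, so |⟨p¹²⟩| = 4.

Answer: 4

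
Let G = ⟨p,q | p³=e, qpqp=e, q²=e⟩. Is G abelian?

p·q = pq but q·p = p²q, so p·q ≠ q·p and G is not abelian.

Answer: No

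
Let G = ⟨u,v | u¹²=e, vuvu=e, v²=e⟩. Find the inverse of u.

The order of u is 12 (smallest k with uᵏ = e), so u⁻¹ = u¹¹ = u¹¹.
Check: u · (u¹¹) → u · u¹¹ = e, giving e as required.

Answer: u¹¹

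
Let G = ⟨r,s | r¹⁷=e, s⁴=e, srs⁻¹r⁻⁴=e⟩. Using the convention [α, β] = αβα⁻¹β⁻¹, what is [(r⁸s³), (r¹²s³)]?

[(r⁸s³), (r¹²s³)] = (r⁸s³)·(r¹²s³)·(r⁸s³)⁻¹·(r¹²s³)⁻¹.
  (r⁸s³) · (r¹²s³) = r¹¹s²
  (r¹¹s²) · (r²s) = r⁹s³
  (r⁹s³) · (r³s) = r¹⁴

Answer: r¹⁴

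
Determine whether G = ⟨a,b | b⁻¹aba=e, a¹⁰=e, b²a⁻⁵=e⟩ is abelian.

a·b = ab but b·a = a⁴b⁻¹, so a·b ≠ b·a and G is not abelian.

Answer: No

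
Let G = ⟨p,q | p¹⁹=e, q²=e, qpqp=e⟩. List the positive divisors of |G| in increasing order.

|G| = 38 = 2 · 19. By Lagrange's theorem the order of any subgroup divides 38; the divisors of 38 are 1, 2, 19, 38.

Answer: 1, 2, 19, 38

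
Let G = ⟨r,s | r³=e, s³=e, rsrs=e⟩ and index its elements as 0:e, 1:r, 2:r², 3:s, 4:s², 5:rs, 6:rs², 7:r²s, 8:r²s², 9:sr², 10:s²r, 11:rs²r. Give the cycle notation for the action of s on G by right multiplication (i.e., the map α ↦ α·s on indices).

(0 3 4)(1 5 6)(2 7 8)(9 11 10)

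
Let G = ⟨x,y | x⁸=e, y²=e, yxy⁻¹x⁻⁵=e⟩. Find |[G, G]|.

G' = [G, G] is generated by all commutators. The generator-pair commutators are: [x, y] = x⁴.
The subgroup they normally generate is {e, x⁴}, of order 2.
Check: |G/G'| = 16/2 = 8 is the order of the abelianisation.

Answer: 2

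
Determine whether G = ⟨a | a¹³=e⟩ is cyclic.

|G| = 13. The element a has order 13 (its powers give 13 distinct elements), so ⟨a⟩ = G and G is cyclic.

Answer: Yes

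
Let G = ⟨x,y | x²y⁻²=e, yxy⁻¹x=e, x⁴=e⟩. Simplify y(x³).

Compute y · (x³) by multiplying left to right and reducing via the relations at each step:
  y · x³ = xy

Answer: xy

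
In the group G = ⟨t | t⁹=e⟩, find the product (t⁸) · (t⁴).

Compute (t⁸) · (t⁴) by multiplying left to right and reducing via the relations at each step:
  (t⁸) · t⁴ = t³

Answer: t³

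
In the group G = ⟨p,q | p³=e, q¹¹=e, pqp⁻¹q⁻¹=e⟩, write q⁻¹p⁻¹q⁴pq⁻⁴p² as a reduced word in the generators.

Multiply left to right, reducing at each step:
  (q¹⁰) · p⁻¹ = p²q¹⁰
  (p²q¹⁰) · q⁴ = p²q³
  (p²q³) · p = q³
  (q³) · q⁻⁴ = q¹⁰
  (q¹⁰) · p² = p²q¹⁰

Answer: p²q¹⁰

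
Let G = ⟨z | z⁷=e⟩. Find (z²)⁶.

Compute successive powers of (z²), reducing at each step:
  (z²)²: (z²) · z² = z⁴
  (z²)³: (z⁴) · z² = z⁶
  (z²)⁴: (z⁶) · z² = z
  (z²)⁵: z · z² = z³
  (z²)⁶: (z³) · z² = z⁵

Answer: z⁵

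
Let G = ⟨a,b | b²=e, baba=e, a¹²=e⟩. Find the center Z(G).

An element z ∈ Z(G) iff z commutes with every generator.
For example a⁶ is central: (a⁶)·a = a⁷ = a·(a⁶); (a⁶)·b = a⁶b = b·(a⁶).
Whereas a ∉ Z(G) since a·b = ab ≠ a¹¹b = b·a.
Checking each of the 24 elements this way gives Z(G) = {e, a⁶}, of order 2.

Answer: {e, a⁶}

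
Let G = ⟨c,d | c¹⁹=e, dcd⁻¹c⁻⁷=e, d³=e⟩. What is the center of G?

An element z ∈ Z(G) iff z commutes with every generator.
For example e is central: e·c = c = c·e; e·d = d = d·e.
Whereas c ∉ Z(G) since c·d = cd ≠ c⁷d = d·c.
Checking each of the 57 elements this way gives Z(G) = {e}, of order 1.

Answer: {e}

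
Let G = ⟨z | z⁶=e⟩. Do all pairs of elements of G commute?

G has a single generator, so G is cyclic and hence abelian.

Answer: Yes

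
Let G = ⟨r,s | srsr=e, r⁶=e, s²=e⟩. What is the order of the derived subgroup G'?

G' = [G, G] is generated by all commutators. The generator-pair commutators are: [r, s] = r².
The subgroup they normally generate is {e, r², r⁴}, of order 3.
Check: |G/G'| = 12/3 = 4 is the order of the abelianisation.

Answer: 3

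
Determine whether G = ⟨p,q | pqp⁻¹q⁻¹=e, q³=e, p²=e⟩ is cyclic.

|G| = 6. The element pq has order 6 (its powers give 6 distinct elements), so ⟨pq⟩ = G and G is cyclic.

Answer: Yes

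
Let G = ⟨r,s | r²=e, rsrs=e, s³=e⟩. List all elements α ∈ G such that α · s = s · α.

⟨s⟩ ⊆ C_G(s) since powers of s commute with s; so |C_G(s)| ≥ |⟨s⟩| = 3.
By orbit–stabilizer, |C_G(s)| = |G| / |conj. class of s| = 6 / 2 = 3.
The 3 elements commuting with s are {e, s, s²}.

Answer: {e, s, s²}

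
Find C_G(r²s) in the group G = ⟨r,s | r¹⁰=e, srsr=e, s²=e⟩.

⟨r²s⟩ ⊆ C_G(r²s) since powers of r²s commute with r²s; so |C_G(r²s)| ≥ |⟨r²s⟩| = 2.
By orbit–stabilizer, |C_G(r²s)| = |G| / |conj. class of r²s| = 20 / 5 = 4.
The 4 elements commuting with r²s are {e, r⁵, r²s, r⁷s}.

Answer: {e, r⁵, r²s, r⁷s}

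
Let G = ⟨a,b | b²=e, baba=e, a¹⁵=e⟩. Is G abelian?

a·b = ab but b·a = a¹⁴b, so a·b ≠ b·a and G is not abelian.

Answer: No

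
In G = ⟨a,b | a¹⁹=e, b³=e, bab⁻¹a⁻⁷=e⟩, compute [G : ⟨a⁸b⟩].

First find ord(a⁸b) by computing successive powers:
  (a⁸b)¹ = a⁸b, (a⁸b)² = a⁷b², (a⁸b)³ = e.
So |⟨a⁸b⟩| = ord(a⁸b) = 3. With |G| = 57, by Lagrange [G : ⟨a⁸b⟩] = 57/3 = 19.

Answer: 19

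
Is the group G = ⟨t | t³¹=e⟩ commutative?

G has a single generator, so G is cyclic and hence abelian.

Answer: Yes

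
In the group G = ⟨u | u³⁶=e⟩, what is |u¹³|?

Compute successive powers until reaching e:
  (u¹³)¹ = u¹³, (u¹³)² = u²⁶, (u¹³)³ = u³, (u¹³)⁴ = u¹⁶, (u¹³)⁵ = u²⁹, (u¹³)⁶ = u⁶, (u¹³)⁷ = u¹⁹, (u¹³)⁸ = u³², (u¹³)⁹ = u⁹, (u¹³)¹⁰ = u²², (u¹³)¹¹ = u³⁵, (u¹³)¹² = u¹², (u¹³)¹³ = u²⁵, (u¹³)¹⁴ = u², (u¹³)¹⁵ = u¹⁵, (u¹³)¹⁶ = u²⁸, (u¹³)¹⁷ = u⁵, (u¹³)¹⁸ = u¹⁸, (u¹³)¹⁹ = u³¹, (u¹³)²⁰ = u⁸, (u¹³)²¹ = u²¹, (u¹³)²² = u³⁴, (u¹³)²³ = u¹¹, (u¹³)²⁴ = u²⁴, (u¹³)²⁵ = u, (u¹³)²⁶ = u¹⁴, (u¹³)²⁷ = u²⁷, (u¹³)²⁸ = u⁴, (u¹³)²⁹ = u¹⁷, (u¹³)³⁰ = u³⁰, (u¹³)³¹ = u⁷, (u¹³)³² = u²⁰, (u¹³)³³ = u³³, (u¹³)³⁴ = u¹⁰, (u¹³)³⁵ = u²³, (u¹³)³⁶ = e.
The smallest positive k with (u¹³)ᵏ = e is 36.

Answer: 36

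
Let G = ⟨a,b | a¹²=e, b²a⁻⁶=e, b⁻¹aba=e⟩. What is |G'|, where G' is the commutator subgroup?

G' = [G, G] is generated by all commutators. The generator-pair commutators are: [a, b] = a².
The subgroup they normally generate is {e, a², a⁴, a⁶, a⁸, a¹⁰}, of order 6.
Check: |G/G'| = 24/6 = 4 is the order of the abelianisation.

Answer: 6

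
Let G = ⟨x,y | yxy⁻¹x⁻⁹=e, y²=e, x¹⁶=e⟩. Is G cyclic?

Every cyclic group is abelian. But x·y = xy while y·x = x⁹y, so x·y ≠ y·x and G is not abelian. Hence G is not cyclic.

Answer: No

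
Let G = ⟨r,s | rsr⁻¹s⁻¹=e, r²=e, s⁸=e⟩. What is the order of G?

Enumerate words in the generators, reducing via the relations: the distinct elements are
  {e, r, s, rs, s², s³, s⁴, s⁵, s⁶, s⁷, rs², rs³, rs⁴, rs⁵, rs⁶, rs⁷}.
No further products give new elements, so |G| = 16.

Answer: 16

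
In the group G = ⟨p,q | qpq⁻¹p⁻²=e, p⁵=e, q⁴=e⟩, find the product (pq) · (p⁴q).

Compute (pq) · (p⁴q) by multiplying left to right and reducing via the relations at each step:
  (pq) · p⁴ = p⁴q
  (p⁴q) · q = p⁴q²

Answer: p⁴q²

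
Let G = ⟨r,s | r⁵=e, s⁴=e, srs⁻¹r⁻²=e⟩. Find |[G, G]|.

G' = [G, G] is generated by all commutators. The generator-pair commutators are: [r, s] = r⁴.
The subgroup they normally generate is {e, r, r², r³, r⁴}, of order 5.
Check: |G/G'| = 20/5 = 4 is the order of the abelianisation.

Answer: 5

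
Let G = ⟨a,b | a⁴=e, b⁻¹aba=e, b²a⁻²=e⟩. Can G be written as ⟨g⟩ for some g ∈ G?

Every cyclic group is abelian. But a·b = ab while b·a = ab⁻¹, so a·b ≠ b·a and G is not abelian. Hence G is not cyclic.

Answer: No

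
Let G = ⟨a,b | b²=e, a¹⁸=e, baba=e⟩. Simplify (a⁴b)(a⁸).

Compute (a⁴b) · (a⁸) by multiplying left to right and reducing via the relations at each step:
  (a⁴b) · a⁸ = a¹⁴b

Answer: a¹⁴b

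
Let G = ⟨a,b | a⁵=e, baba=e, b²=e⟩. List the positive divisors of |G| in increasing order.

|G| = 10 = 2 · 5. By Lagrange's theorem the order of any subgroup divides 10; the divisors of 10 are 1, 2, 5, 10.

Answer: 1, 2, 5, 10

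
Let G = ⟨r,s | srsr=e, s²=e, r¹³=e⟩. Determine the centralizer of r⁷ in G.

⟨r⁷⟩ ⊆ C_G(r⁷) since powers of r⁷ commute with r⁷; so |C_G(r⁷)| ≥ |⟨r⁷⟩| = 13.
By orbit–stabilizer, |C_G(r⁷)| = |G| / |conj. class of r⁷| = 26 / 2 = 13.
The 13 elements commuting with r⁷ are {e, r, r², r³, r⁴, r⁵, r⁶, r⁷, r⁸, r⁹, r¹⁰, r¹¹, r¹²}.

Answer: {e, r, r², r³, r⁴, r⁵, r⁶, r⁷, r⁸, r⁹, r¹⁰, r¹¹, r¹²}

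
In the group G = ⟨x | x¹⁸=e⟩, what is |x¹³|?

Compute successive powers until reaching e:
  (x¹³)¹ = x¹³, (x¹³)² = x⁸, (x¹³)³ = x³, (x¹³)⁴ = x¹⁶, (x¹³)⁵ = x¹¹, (x¹³)⁶ = x⁶, (x¹³)⁷ = x, (x¹³)⁸ = x¹⁴, (x¹³)⁹ = x⁹, (x¹³)¹⁰ = x⁴, (x¹³)¹¹ = x¹⁷, (x¹³)¹² = x¹², (x¹³)¹³ = x⁷, (x¹³)¹⁴ = x², (x¹³)¹⁵ = x¹⁵, (x¹³)¹⁶ = x¹⁰, (x¹³)¹⁷ = x⁵, (x¹³)¹⁸ = e.
The smallest positive k with (x¹³)ᵏ = e is 18.

Answer: 18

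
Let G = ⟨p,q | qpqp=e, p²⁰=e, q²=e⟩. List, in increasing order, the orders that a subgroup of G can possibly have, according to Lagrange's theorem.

|G| = 40 = 2³ · 5. By Lagrange's theorem the order of any subgroup divides 40; the divisors of 40 are 1, 2, 4, 5, 8, 10, 20, 40.

Answer: 1, 2, 4, 5, 8, 10, 20, 40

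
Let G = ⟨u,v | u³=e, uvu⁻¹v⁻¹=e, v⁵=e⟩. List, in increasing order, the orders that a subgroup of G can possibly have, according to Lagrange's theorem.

|G| = 15 = 3 · 5. By Lagrange's theorem the order of any subgroup divides 15; the divisors of 15 are 1, 3, 5, 15.

Answer: 1, 3, 5, 15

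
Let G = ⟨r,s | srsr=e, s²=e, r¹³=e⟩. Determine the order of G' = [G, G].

G' = [G, G] is generated by all commutators. The generator-pair commutators are: [r, s] = r².
The subgroup they normally generate is {e, r, r², r³, r⁴, r⁵, r⁶, r⁷, r⁸, r⁹, r¹⁰, r¹¹, r¹²}, of order 13.
Check: |G/G'| = 26/13 = 2 is the order of the abelianisation.

Answer: 13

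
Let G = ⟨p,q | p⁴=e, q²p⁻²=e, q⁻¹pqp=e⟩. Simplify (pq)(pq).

Compute (pq) · (pq) by multiplying left to right and reducing via the relations at each step:
  (pq) · p = q
  q · q = p²

Answer: p²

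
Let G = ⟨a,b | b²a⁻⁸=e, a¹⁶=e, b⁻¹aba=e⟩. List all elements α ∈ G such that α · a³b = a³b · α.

⟨a³b⟩ ⊆ C_G(a³b) since powers of a³b commute with a³b; so |C_G(a³b)| ≥ |⟨a³b⟩| = 4.
By orbit–stabilizer, |C_G(a³b)| = |G| / |conj. class of a³b| = 32 / 8 = 4.
The 4 elements commuting with a³b are {e, a⁸, a³b, a³b⁻¹}.

Answer: {e, a⁸, a³b, a³b⁻¹}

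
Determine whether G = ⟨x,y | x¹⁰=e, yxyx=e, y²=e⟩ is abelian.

x·y = xy but y·x = x⁹y, so x·y ≠ y·x and G is not abelian.

Answer: No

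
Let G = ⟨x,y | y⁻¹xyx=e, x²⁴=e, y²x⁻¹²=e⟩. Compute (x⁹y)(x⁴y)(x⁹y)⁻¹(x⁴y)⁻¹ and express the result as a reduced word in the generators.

[(x⁹y), (x⁴y)] = (x⁹y)·(x⁴y)·(x⁹y)⁻¹·(x⁴y)⁻¹.
  (x⁹y) · (x⁴y) = x¹⁷
  (x¹⁷) · (x⁹y⁻¹) = x²y⁻¹
  (x²y⁻¹) · (x⁴y⁻¹) = x¹⁰

Answer: x¹⁰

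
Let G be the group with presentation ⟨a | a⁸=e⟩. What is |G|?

G is generated by a single element, so G is cyclic. The relator gives a⁸ = e and no smaller power is forced to be e, so the 8 powers {a, e, a², a³, a⁴, a⁵, a⁶, a⁷} are distinct. Hence |G| = 8.

Answer: 8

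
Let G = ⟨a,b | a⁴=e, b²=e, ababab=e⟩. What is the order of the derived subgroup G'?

G' = [G, G] is generated by all commutators. The generator-pair commutators are: [a, b] = a²ba.
The subgroup they normally generate is {e, a², ab, ba³, a²ba, a³b, a²ba³, ba, aba², ba²b, a²ba²b, a³ba²}, of order 12.
Check: |G/G'| = 24/12 = 2 is the order of the abelianisation.

Answer: 12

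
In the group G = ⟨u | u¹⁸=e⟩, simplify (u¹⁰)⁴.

Compute successive powers of (u¹⁰), reducing at each step:
  (u¹⁰)²: (u¹⁰) · u¹⁰ = u²
  (u¹⁰)³: (u²) · u¹⁰ = u¹²
  (u¹⁰)⁴: (u¹²) · u¹⁰ = u⁴

Answer: u⁴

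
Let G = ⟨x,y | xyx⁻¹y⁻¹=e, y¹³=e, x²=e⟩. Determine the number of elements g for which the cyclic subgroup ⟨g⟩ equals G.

G is cyclic of order 26. An element generates G iff its order is 26, and a cyclic group of order 26 has exactly φ(26) = 12 such elements.

Answer: 12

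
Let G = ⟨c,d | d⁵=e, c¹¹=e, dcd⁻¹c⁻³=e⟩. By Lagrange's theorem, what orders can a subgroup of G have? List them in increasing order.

|G| = 55 = 5 · 11. By Lagrange's theorem the order of any subgroup divides 55; the divisors of 55 are 1, 5, 11, 55.

Answer: 1, 5, 11, 55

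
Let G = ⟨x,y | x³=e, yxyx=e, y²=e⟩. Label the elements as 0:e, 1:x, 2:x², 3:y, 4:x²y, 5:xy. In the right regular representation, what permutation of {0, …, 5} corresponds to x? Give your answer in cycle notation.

(0 1 2)(3 4 5)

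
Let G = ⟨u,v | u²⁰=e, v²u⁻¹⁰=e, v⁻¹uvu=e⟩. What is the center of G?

An element z ∈ Z(G) iff z commutes with every generator.
For example u¹⁰ is central: (u¹⁰)·u = u¹¹ = u·(u¹⁰); (u¹⁰)·v = v⁻¹ = v·(u¹⁰).
Whereas u ∉ Z(G) since u·v = uv ≠ u⁹v⁻¹ = v·u.
Checking each of the 40 elements this way gives Z(G) = {e, u¹⁰}, of order 2.

Answer: {e, u¹⁰}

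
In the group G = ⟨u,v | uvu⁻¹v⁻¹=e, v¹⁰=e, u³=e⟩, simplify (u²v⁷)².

Compute successive powers of (u²v⁷), reducing at each step:
  (u²v⁷)²: (u²v⁷) · u² = uv⁷;   (uv⁷) · v⁷ = uv⁴

Answer: uv⁴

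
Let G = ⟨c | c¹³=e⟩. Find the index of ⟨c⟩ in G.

First find ord(c) by computing successive powers:
  c¹ = c, c² = c², c³ = c³, c⁴ = c⁴, c⁵ = c⁵, c⁶ = c⁶, c⁷ = c⁷, c⁸ = c⁸, c⁹ = c⁹, c¹⁰ = c¹⁰, c¹¹ = c¹¹, c¹² = c¹², c¹³ = e.
So |⟨c⟩| = ord(c) = 13. With |G| = 13, by Lagrange [G : ⟨c⟩] = 13/13 = 1.

Answer: 1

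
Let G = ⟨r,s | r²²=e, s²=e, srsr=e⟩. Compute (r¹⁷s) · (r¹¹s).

Compute (r¹⁷s) · (r¹¹s) by multiplying left to right and reducing via the relations at each step:
  (r¹⁷s) · r¹¹ = r⁶s
  (r⁶s) · s = r⁶

Answer: r⁶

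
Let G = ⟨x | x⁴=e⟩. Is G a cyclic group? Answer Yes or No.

|G| = 4. The element x has order 4 (its powers give 4 distinct elements), so ⟨x⟩ = G and G is cyclic.

Answer: Yes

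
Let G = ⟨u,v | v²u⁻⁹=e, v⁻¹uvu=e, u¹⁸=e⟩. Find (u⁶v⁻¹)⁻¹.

The order of (u⁶v⁻¹) is 4 (smallest k with (u⁶v⁻¹)ᵏ = e), so (u⁶v⁻¹)⁻¹ = (u⁶v⁻¹)³ = u⁶v.
Check: (u⁶v⁻¹) · (u⁶v) → (u⁶v⁻¹) · u⁶ = v⁻¹;   (v⁻¹) · v = e, giving e as required.

Answer: u⁶v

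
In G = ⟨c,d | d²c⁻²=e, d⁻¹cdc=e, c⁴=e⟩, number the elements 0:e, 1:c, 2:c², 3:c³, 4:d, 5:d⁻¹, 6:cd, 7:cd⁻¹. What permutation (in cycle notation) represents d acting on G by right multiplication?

(0 4 2 5)(1 6 3 7)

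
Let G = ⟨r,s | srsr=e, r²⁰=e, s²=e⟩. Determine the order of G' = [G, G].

G' = [G, G] is generated by all commutators. The generator-pair commutators are: [r, s] = r².
The subgroup they normally generate is {e, r², r⁴, r⁶, r⁸, r¹⁰, r¹², r¹⁴, r¹⁶, r¹⁸}, of order 10.
Check: |G/G'| = 40/10 = 4 is the order of the abelianisation.

Answer: 10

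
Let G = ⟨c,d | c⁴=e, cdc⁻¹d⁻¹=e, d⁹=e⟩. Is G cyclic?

|G| = 36. The element cd has order 36 (its powers give 36 distinct elements), so ⟨cd⟩ = G and G is cyclic.

Answer: Yes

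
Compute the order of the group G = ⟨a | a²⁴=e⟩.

G is generated by a single element, so G is cyclic. The relator gives a²⁴ = e and no smaller power is forced to be e, so the 24 powers {a, e, a², a³, a⁴, a⁵, a⁶, a⁷, a⁸, a⁹, a²², a²³, a²¹, a²⁰, a¹², a¹³, a¹¹, a¹⁰, a¹⁴, a¹⁵, a¹⁶, a¹⁷, a¹⁸, a¹⁹} are distinct. Hence |G| = 24.

Answer: 24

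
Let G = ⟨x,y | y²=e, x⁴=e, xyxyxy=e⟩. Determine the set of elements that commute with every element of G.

An element z ∈ Z(G) iff z commutes with every generator.
For example e is central: e·x = x = x·e; e·y = y = y·e.
Whereas x ∉ Z(G) since x·y = xy ≠ yx = y·x.
Checking each of the 24 elements this way gives Z(G) = {e}, of order 1.

Answer: {e}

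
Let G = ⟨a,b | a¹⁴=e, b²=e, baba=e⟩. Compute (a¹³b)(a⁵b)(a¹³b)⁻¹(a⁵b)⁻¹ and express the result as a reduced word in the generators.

[(a¹³b), (a⁵b)] = (a¹³b)·(a⁵b)·(a¹³b)⁻¹·(a⁵b)⁻¹.
  (a¹³b) · (a⁵b) = a⁸
  (a⁸) · (a¹³b) = a⁷b
  (a⁷b) · (a⁵b) = a²

Answer: a²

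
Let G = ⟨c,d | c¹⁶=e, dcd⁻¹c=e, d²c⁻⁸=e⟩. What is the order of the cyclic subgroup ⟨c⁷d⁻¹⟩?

|⟨c⁷d⁻¹⟩| equals the order of c⁷d⁻¹. Compute successive powers until reaching e:
  (c⁷d⁻¹)¹ = c⁷d⁻¹, (c⁷d⁻¹)² = c⁸, (c⁷d⁻¹)³ = c⁷d, (c⁷d⁻¹)⁴ = e.
The smallest positive k with (c⁷d⁻¹)ᵏ = e is 4, so |⟨c⁷d⁻¹⟩| = 4.

Answer: 4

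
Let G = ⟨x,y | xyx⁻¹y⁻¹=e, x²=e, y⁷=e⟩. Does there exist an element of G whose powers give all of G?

|G| = 14. The element xy has order 14 (its powers give 14 distinct elements), so ⟨xy⟩ = G and G is cyclic.

Answer: Yes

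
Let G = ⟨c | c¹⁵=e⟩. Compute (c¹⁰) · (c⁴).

Compute (c¹⁰) · (c⁴) by multiplying left to right and reducing via the relations at each step:
  (c¹⁰) · c⁴ = c¹⁴

Answer: c¹⁴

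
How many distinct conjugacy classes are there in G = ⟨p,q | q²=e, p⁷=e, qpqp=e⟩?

The conjugacy classes (representative and size) are:
  [e] (size 1), [p⁶] (size 2), [p⁵] (size 2), [p⁴] (size 2), [pq] (size 7).
Class equation: 1 + 2 + 2 + 2 + 7 = 14 = |G|. So G has 5 conjugacy classes.

Answer: 5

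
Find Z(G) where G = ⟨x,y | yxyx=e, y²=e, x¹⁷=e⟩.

An element z ∈ Z(G) iff z commutes with every generator.
For example e is central: e·x = x = x·e; e·y = y = y·e.
Whereas x ∉ Z(G) since x·y = xy ≠ x¹⁶y = y·x.
Checking each of the 34 elements this way gives Z(G) = {e}, of order 1.

Answer: {e}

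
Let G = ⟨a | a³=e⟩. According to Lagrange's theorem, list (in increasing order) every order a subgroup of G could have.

|G| = 3 = 3. By Lagrange's theorem the order of any subgroup divides 3; the divisors of 3 are 1, 3.

Answer: 1, 3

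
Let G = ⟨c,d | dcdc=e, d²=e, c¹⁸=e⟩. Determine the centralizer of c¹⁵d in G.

⟨c¹⁵d⟩ ⊆ C_G(c¹⁵d) since powers of c¹⁵d commute with c¹⁵d; so |C_G(c¹⁵d)| ≥ |⟨c¹⁵d⟩| = 2.
By orbit–stabilizer, |C_G(c¹⁵d)| = |G| / |conj. class of c¹⁵d| = 36 / 9 = 4.
The 4 elements commuting with c¹⁵d are {e, c⁹, c⁶d, c¹⁵d}.

Answer: {e, c⁹, c⁶d, c¹⁵d}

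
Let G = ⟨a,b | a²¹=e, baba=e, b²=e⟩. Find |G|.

Enumerate words in the generators, reducing via the relations: the distinct elements are
  {a, b, e, ab, a², a³, a⁴, a⁵, a⁶, a⁷, a⁸, a⁹, a²b, a²⁰, a³b, a¹², a¹³, a¹¹, a¹⁰, a¹⁴, a¹⁵, a¹⁶, a¹⁷, a¹⁸, a¹⁹, a⁴b, a⁵b, a⁶b, a⁷b, a⁸b, a⁹b, a²⁰b, a¹²b, a¹³b, a¹¹b, a¹⁰b, a¹⁴b, a¹⁵b, a¹⁶b, a¹⁷b, a¹⁸b, a¹⁹b}.
No further products give new elements, so |G| = 42.

Answer: 42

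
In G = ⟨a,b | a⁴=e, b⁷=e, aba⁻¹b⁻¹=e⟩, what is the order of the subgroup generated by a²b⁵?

|⟨a²b⁵⟩| equals the order of a²b⁵. Compute successive powers until reaching e:
  (a²b⁵)¹ = a²b⁵, (a²b⁵)² = b³, (a²b⁵)³ = a²b, (a²b⁵)⁴ = b⁶, (a²b⁵)⁵ = a²b⁴, (a²b⁵)⁶ = b², (a²b⁵)⁷ = a², (a²b⁵)⁸ = b⁵, (a²b⁵)⁹ = a²b³, (a²b⁵)¹⁰ = b, (a²b⁵)¹¹ = a²b⁶, (a²b⁵)¹² = b⁴, (a²b⁵)¹³ = a²b², (a²b⁵)¹⁴ = e.
The smallest positive k with (a²b⁵)ᵏ = e is 14, so |⟨a²b⁵⟩| = 14.

Answer: 14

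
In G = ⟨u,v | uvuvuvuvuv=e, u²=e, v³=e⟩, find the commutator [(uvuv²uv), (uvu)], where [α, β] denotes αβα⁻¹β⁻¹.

[(uvuv²uv), (uvu)] = (uvuv²uv)·(uvu)·(uvuv²uv)⁻¹·(uvu)⁻¹.
  (uvuv²uv) · (uvu) = v²uv²uvuv²
  (v²uv²uvuv²) · (v²uvuv²u) = vuv²uv²
  (vuv²uv²) · (uv²u) = v²uv

Answer: v²uv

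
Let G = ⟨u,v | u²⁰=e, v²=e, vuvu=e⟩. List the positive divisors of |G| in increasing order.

|G| = 40 = 2³ · 5. By Lagrange's theorem the order of any subgroup divides 40; the divisors of 40 are 1, 2, 4, 5, 8, 10, 20, 40.

Answer: 1, 2, 4, 5, 8, 10, 20, 40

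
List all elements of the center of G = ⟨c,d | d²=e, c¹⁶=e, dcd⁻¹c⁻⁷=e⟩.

An element z ∈ Z(G) iff z commutes with every generator.
For example c⁸ is central: (c⁸)·c = c⁹ = c·(c⁸); (c⁸)·d = c⁸d = d·(c⁸).
Whereas c ∉ Z(G) since c·d = cd ≠ c⁷d = d·c.
Checking each of the 32 elements this way gives Z(G) = {e, c⁸}, of order 2.

Answer: {e, c⁸}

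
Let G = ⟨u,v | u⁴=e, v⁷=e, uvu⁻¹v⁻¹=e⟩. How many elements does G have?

Enumerate words in the generators, reducing via the relations: the distinct elements are
  {e, u, v, uv, u², u³, v², v³, v⁴, v⁵, v⁶, uv², uv³, uv⁴, uv⁵, uv⁶, u²v, u³v, u²v², u²v³, u²v⁴, u²v⁵, u²v⁶, u³v², u³v³, u³v⁴, u³v⁵, u³v⁶}.
No further products give new elements, so |G| = 28.

Answer: 28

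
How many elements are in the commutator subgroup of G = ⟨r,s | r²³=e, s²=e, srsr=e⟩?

G' = [G, G] is generated by all commutators. The generator-pair commutators are: [r, s] = r².
The subgroup they normally generate is {e, r, r², r³, r⁴, r⁵, r⁶, r⁷, r⁸, r⁹, r¹⁰, r¹¹, r¹², r¹³, r¹⁴, r¹⁵, r¹⁶, r¹⁷, r¹⁸, r¹⁹, r²⁰, r²¹, r²²}, of order 23.
Check: |G/G'| = 46/23 = 2 is the order of the abelianisation.

Answer: 23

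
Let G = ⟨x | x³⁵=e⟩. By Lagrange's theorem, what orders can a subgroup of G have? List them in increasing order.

|G| = 35 = 5 · 7. By Lagrange's theorem the order of any subgroup divides 35; the divisors of 35 are 1, 5, 7, 35.

Answer: 1, 5, 7, 35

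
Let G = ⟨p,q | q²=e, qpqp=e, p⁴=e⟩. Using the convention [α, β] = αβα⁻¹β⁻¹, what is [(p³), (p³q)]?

[(p³), (p³q)] = (p³)·(p³q)·(p³)⁻¹·(p³q)⁻¹.
  (p³) · (p³q) = p²q
  (p²q) · p = pq
  (pq) · (p³q) = p²

Answer: p²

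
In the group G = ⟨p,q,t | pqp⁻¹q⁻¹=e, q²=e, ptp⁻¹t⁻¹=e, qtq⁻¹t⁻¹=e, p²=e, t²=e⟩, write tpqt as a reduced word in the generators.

Multiply left to right, reducing at each step:
  t · p = pt
  (pt) · q = pqt
  (pqt) · t = pq

Answer: pq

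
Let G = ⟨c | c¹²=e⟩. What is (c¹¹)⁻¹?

The order of (c¹¹) is 12 (smallest k with (c¹¹)ᵏ = e), so (c¹¹)⁻¹ = (c¹¹)¹¹ = c.
Check: (c¹¹) · c → (c¹¹) · c = e, giving e as required.

Answer: c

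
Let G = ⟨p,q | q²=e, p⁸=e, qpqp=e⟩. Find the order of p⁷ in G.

Compute successive powers until reaching e:
  (p⁷)¹ = p⁷, (p⁷)² = p⁶, (p⁷)³ = p⁵, (p⁷)⁴ = p⁴, (p⁷)⁵ = p³, (p⁷)⁶ = p², (p⁷)⁷ = p, (p⁷)⁸ = e.
The smallest positive k with (p⁷)ᵏ = e is 8.

Answer: 8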